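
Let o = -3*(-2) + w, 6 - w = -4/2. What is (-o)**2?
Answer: 196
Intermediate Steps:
w = 8 (w = 6 - (-4)/2 = 6 - 1*(-2) = 6 + 2 = 8)
o = 14 (o = -3*(-2) + 8 = 6 + 8 = 14)
(-o)**2 = (-1*14)**2 = (-14)**2 = 196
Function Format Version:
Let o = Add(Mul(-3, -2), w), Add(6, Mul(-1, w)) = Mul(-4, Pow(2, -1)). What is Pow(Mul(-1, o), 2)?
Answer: 196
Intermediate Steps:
w = 8 (w = Add(6, Mul(-1, Mul(-4, Pow(2, -1)))) = Add(6, Mul(-1, Mul(-4, Rational(1, 2)))) = Add(6, Mul(-1, -2)) = Add(6, 2) = 8)
o = 14 (o = Add(Mul(-3, -2), 8) = Add(6, 8) = 14)
Pow(Mul(-1, o), 2) = Pow(Mul(-1, 14), 2) = Pow(-14, 2) = 196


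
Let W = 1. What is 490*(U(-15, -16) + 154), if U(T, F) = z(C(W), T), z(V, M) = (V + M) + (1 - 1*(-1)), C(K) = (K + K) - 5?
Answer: 67620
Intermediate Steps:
C(K) = -5 + 2*K (C(K) = 2*K - 5 = -5 + 2*K)
z(V, M) = 2 + M + V (z(V, M) = (M + V) + (1 + 1) = (M + V) + 2 = 2 + M + V)
U(T, F) = -1 + T (U(T, F) = 2 + T + (-5 + 2*1) = 2 + T + (-5 + 2) = 2 + T - 3 = -1 + T)
490*(U(-15, -16) + 154) = 490*((-1 - 15) + 154) = 490*(-16 + 154) = 490*138 = 67620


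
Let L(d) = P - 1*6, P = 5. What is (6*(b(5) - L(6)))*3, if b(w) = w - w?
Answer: 18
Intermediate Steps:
L(d) = -1 (L(d) = 5 - 1*6 = 5 - 6 = -1)
b(w) = 0
(6*(b(5) - L(6)))*3 = (6*(0 - 1*(-1)))*3 = (6*(0 + 1))*3 = (6*1)*3 = 6*3 = 18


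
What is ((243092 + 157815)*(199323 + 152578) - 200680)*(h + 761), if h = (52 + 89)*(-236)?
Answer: -4587195830230405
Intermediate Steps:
h = -33276 (h = 141*(-236) = -33276)
((243092 + 157815)*(199323 + 152578) - 200680)*(h + 761) = ((243092 + 157815)*(199323 + 152578) - 200680)*(-33276 + 761) = (400907*351901 - 200680)*(-32515) = (141079574207 - 200680)*(-32515) = 141079373527*(-32515) = -4587195830230405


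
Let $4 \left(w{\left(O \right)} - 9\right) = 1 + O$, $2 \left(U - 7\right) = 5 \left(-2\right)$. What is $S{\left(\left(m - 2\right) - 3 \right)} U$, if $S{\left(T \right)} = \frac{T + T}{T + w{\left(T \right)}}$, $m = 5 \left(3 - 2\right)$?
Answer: $0$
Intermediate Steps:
$m = 5$ ($m = 5 \cdot 1 = 5$)
$U = 2$ ($U = 7 + \frac{5 \left(-2\right)}{2} = 7 + \frac{1}{2} \left(-10\right) = 7 - 5 = 2$)
$w{\left(O \right)} = \frac{37}{4} + \frac{O}{4}$ ($w{\left(O \right)} = 9 + \frac{1 + O}{4} = 9 + \left(\frac{1}{4} + \frac{O}{4}\right) = \frac{37}{4} + \frac{O}{4}$)
$S{\left(T \right)} = \frac{2 T}{\frac{37}{4} + \frac{5 T}{4}}$ ($S{\left(T \right)} = \frac{T + T}{T + \left(\frac{37}{4} + \frac{T}{4}\right)} = \frac{2 T}{\frac{37}{4} + \frac{5 T}{4}}$)
$S{\left(\left(m - 2\right) - 3 \right)} U = \frac{8 \left(\left(5 - 2\right) - 3\right)}{37 + 5 \left(\left(5 - 2\right) - 3\right)} 2 = \frac{8 \left(3 - 3\right)}{37 + 5 \left(3 - 3\right)} 2 = 8 \cdot 0 \frac{1}{37 + 5 \cdot 0} \cdot 2 = 8 \cdot 0 \frac{1}{37 + 0} \cdot 2 = 8 \cdot 0 \cdot \frac{1}{37} \cdot 2 = 0 \cdot 2 = 0$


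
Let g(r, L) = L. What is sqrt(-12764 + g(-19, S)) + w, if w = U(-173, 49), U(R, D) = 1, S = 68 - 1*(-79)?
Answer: 1 + I*sqrt(12617) ≈ 1.0 + 112.33*I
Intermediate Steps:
S = 147 (S = 68 + 79 = 147)
w = 1
sqrt(-12764 + g(-19, S)) + w = sqrt(-12764 + 147) + 1 = sqrt(-12617) + 1 = I*sqrt(12617) + 1 = 1 + I*sqrt(12617)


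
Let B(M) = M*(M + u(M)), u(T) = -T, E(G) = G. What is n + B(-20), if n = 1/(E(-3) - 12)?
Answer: -1/15 ≈ -0.066667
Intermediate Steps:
B(M) = 0 (B(M) = M*(M - M) = M*0 = 0)
n = -1/15 (n = 1/(-3 - 12) = 1/(-15) = -1/15 ≈ -0.066667)
n + B(-20) = -1/15 + 0 = -1/15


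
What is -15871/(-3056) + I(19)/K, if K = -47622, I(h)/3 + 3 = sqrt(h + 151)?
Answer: 125972711/24255472 - sqrt(170)/15874 ≈ 5.1928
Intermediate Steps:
I(h) = -9 + 3*sqrt(151 + h) (I(h) = -9 + 3*sqrt(h + 151) = -9 + 3*sqrt(151 + h))
-15871/(-3056) + I(19)/K = -15871/(-3056) + (-9 + 3*sqrt(151 + 19))/(-47622) = -15871*(-1/3056) + (-9 + 3*sqrt(170))*(-1/47622) = 15871/3056 + (3/15874 - sqrt(170)/15874) = 125972711/24255472 - sqrt(170)/15874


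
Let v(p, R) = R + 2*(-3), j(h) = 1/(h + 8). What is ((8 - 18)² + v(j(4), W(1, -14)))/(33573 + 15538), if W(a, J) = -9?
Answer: 85/49111 ≈ 0.0017308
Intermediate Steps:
j(h) = 1/(8 + h)
v(p, R) = -6 + R (v(p, R) = R - 6 = -6 + R)
((8 - 18)² + v(j(4), W(1, -14)))/(33573 + 15538) = ((8 - 18)² + (-6 - 9))/(33573 + 15538) = ((-10)² - 15)/49111 = (100 - 15)*(1/49111) = 85*(1/49111) = 85/49111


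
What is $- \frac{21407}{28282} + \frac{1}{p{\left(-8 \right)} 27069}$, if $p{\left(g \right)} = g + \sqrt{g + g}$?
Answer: $- \frac{1448672278}{1913913645} - \frac{i}{541380} \approx -0.75692 - 1.8471 \cdot 10^{-6} i$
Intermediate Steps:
$p{\left(g \right)} = g + \sqrt{2} \sqrt{g}$ ($p{\left(g \right)} = g + \sqrt{2 g} = g + \sqrt{2} \sqrt{g}$)
$- \frac{21407}{28282} + \frac{1}{p{\left(-8 \right)} 27069} = - \frac{21407}{28282} + \frac{1}{\left(-8 + \sqrt{2} \sqrt{-8}\right) 27069} = \left(-21407\right) \frac{1}{28282} + \frac{1}{-8 + \sqrt{2} \cdot 2 i \sqrt{2}} \cdot \frac{1}{27069} = - \frac{21407}{28282} + \frac{1}{-8 + 4 i} \frac{1}{27069} = - \frac{21407}{28282} + \frac{-8 - 4 i}{80} \cdot \frac{1}{27069} = - \frac{21407}{28282} + \frac{-8 - 4 i}{2165520}$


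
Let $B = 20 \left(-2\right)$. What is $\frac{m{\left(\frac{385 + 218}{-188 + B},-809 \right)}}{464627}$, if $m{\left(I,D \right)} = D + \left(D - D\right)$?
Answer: $- \frac{809}{464627} \approx -0.0017412$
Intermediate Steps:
$B = -40$
$m{\left(I,D \right)} = D$ ($m{\left(I,D \right)} = D + 0 = D$)
$\frac{m{\left(\frac{385 + 218}{-188 + B},-809 \right)}}{464627} = - \frac{809}{464627}$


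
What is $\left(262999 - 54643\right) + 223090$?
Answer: $431446$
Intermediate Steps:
$\left(262999 - 54643\right) + 223090 = 208356 + 223090 = 431446$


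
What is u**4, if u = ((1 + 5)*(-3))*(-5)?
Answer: 65610000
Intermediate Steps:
u = 90 (u = (6*(-3))*(-5) = -18*(-5) = 90)
u**4 = 90**4 = 65610000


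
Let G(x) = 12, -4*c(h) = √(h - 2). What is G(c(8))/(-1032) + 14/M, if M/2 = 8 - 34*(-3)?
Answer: 123/2365 ≈ 0.052008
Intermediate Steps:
c(h) = -√(-2 + h)/4 (c(h) = -√(h - 2)/4 = -√(-2 + h)/4)
M = 220 (M = 2*(8 - 34*(-3)) = 2*(8 + 102) = 2*110 = 220)
G(c(8))/(-1032) + 14/M = 12/(-1032) + 14/220 = 12*(-1/1032) + 14*(1/220) = -1/86 + 7/110 = 123/2365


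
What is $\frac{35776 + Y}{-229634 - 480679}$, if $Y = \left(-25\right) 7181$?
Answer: $\frac{143749}{710313} \approx 0.20237$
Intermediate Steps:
$Y = -179525$
$\frac{35776 + Y}{-229634 - 480679} = \frac{35776 - 179525}{-229634 - 480679} = - \frac{143749}{-710313} = \left(-143749\right) \left(- \frac{1}{710313}\right) = \frac{143749}{710313}$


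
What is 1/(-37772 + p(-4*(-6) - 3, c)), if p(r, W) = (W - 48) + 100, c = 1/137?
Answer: -137/5167639 ≈ -2.6511e-5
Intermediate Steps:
c = 1/137 ≈ 0.0072993
p(r, W) = 52 + W (p(r, W) = (-48 + W) + 100 = 52 + W)
1/(-37772 + p(-4*(-6) - 3, c)) = 1/(-37772 + (52 + 1/137)) = 1/(-37772 + 7125/137) = 1/(-5167639/137) = -137/5167639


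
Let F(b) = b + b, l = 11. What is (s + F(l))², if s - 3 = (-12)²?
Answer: 28561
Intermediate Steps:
s = 147 (s = 3 + (-12)² = 3 + 144 = 147)
F(b) = 2*b
(s + F(l))² = (147 + 2*11)² = (147 + 22)² = 169² = 28561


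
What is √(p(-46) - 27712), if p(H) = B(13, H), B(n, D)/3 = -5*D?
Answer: I*√27022 ≈ 164.38*I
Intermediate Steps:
B(n, D) = -15*D (B(n, D) = 3*(-5*D) = -15*D)
p(H) = -15*H
√(p(-46) - 27712) = √(-15*(-46) - 27712) = √(690 - 27712) = √(-27022) = I*√27022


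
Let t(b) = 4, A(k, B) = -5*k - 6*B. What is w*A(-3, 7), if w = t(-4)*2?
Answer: -216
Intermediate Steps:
A(k, B) = -6*B - 5*k
w = 8 (w = 4*2 = 8)
w*A(-3, 7) = 8*(-6*7 - 5*(-3)) = 8*(-42 + 15) = 8*(-27) = -216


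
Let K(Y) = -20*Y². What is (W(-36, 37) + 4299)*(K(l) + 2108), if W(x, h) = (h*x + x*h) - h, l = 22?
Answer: -12100056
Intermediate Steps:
W(x, h) = -h + 2*h*x (W(x, h) = (h*x + h*x) - h = 2*h*x - h = -h + 2*h*x)
(W(-36, 37) + 4299)*(K(l) + 2108) = (37*(-1 + 2*(-36)) + 4299)*(-20*22² + 2108) = (37*(-1 - 72) + 4299)*(-20*484 + 2108) = (37*(-73) + 4299)*(-9680 + 2108) = (-2701 + 4299)*(-7572) = 1598*(-7572) = -12100056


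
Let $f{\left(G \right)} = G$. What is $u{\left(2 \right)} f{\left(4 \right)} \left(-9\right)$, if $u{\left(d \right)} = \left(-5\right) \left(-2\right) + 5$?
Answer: $-540$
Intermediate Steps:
$u{\left(d \right)} = 15$ ($u{\left(d \right)} = 10 + 5 = 15$)
$u{\left(2 \right)} f{\left(4 \right)} \left(-9\right) = 15 \cdot 4 \left(-9\right) = 60 \left(-9\right) = -540$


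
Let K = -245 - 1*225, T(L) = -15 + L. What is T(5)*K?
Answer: 4700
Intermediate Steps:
K = -470 (K = -245 - 225 = -470)
T(5)*K = (-15 + 5)*(-470) = -10*(-470) = 4700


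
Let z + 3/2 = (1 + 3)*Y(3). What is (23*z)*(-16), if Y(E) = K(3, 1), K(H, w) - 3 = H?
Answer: -8280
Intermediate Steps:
K(H, w) = 3 + H
Y(E) = 6 (Y(E) = 3 + 3 = 6)
z = 45/2 (z = -3/2 + (1 + 3)*6 = -3/2 + 4*6 = -3/2 + 24 = 45/2 ≈ 22.500)
(23*z)*(-16) = (23*(45/2))*(-16) = (1035/2)*(-16) = -8280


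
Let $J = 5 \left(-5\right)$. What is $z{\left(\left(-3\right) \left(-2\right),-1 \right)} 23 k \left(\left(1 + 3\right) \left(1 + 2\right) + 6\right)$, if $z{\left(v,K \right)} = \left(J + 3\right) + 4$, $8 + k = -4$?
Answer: $89424$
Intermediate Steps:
$k = -12$ ($k = -8 - 4 = -12$)
$J = -25$
$z{\left(v,K \right)} = -18$ ($z{\left(v,K \right)} = \left(-25 + 3\right) + 4 = -22 + 4 = -18$)
$z{\left(\left(-3\right) \left(-2\right),-1 \right)} 23 k \left(\left(1 + 3\right) \left(1 + 2\right) + 6\right) = \left(-18\right) 23 \left(- 12 \left(\left(1 + 3\right) \left(1 + 2\right) + 6\right)\right) = - 414 \left(- 12 \left(4 \cdot 3 + 6\right)\right) = - 414 \left(- 12 \left(12 + 6\right)\right) = - 414 \left(\left(-12\right) 18\right) = \left(-414\right) \left(-216\right) = 89424$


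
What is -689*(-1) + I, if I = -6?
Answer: 683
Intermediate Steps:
-689*(-1) + I = -689*(-1) - 6 = -53*(-13) - 6 = 689 - 6 = 683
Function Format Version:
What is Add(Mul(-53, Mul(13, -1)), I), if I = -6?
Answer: 683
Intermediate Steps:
Add(Mul(-53, Mul(13, -1)), I) = Add(Mul(-53, Mul(13, -1)), -6) = Add(Mul(-53, -13), -6) = Add(689, -6) = 683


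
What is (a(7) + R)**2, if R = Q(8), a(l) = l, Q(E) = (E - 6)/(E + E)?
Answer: 3249/64 ≈ 50.766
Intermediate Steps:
Q(E) = (-6 + E)/(2*E) (Q(E) = (-6 + E)/((2*E)) = (-6 + E)*(1/(2*E)) = (-6 + E)/(2*E))
R = 1/8 (R = (1/2)*(-6 + 8)/8 = (1/2)*(1/8)*2 = 1/8 ≈ 0.12500)
(a(7) + R)**2 = (7 + 1/8)**2 = (57/8)**2 = 3249/64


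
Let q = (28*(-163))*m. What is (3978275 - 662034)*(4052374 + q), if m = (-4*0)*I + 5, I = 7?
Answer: 13362972186514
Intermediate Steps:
m = 5 (m = -4*0*7 + 5 = 0*7 + 5 = 0 + 5 = 5)
q = -22820 (q = (28*(-163))*5 = -4564*5 = -22820)
(3978275 - 662034)*(4052374 + q) = (3978275 - 662034)*(4052374 - 22820) = 3316241*4029554 = 13362972186514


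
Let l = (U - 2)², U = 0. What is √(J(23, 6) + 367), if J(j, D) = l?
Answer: √371 ≈ 19.261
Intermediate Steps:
l = 4 (l = (0 - 2)² = (-2)² = 4)
J(j, D) = 4
√(J(23, 6) + 367) = √(4 + 367) = √371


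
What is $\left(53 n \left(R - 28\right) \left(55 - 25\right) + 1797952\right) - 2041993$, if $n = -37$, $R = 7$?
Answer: $991389$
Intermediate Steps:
$\left(53 n \left(R - 28\right) \left(55 - 25\right) + 1797952\right) - 2041993 = \left(53 \left(-37\right) \left(7 - 28\right) \left(55 - 25\right) + 1797952\right) - 2041993 = \left(- 1961 \left(\left(-21\right) 30\right) + 1797952\right) - 2041993 = \left(\left(-1961\right) \left(-630\right) + 1797952\right) - 2041993 = \left(1235430 + 1797952\right) - 2041993 = 3033382 - 2041993 = 991389$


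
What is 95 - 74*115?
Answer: -8415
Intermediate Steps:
95 - 74*115 = 95 - 8510 = -8415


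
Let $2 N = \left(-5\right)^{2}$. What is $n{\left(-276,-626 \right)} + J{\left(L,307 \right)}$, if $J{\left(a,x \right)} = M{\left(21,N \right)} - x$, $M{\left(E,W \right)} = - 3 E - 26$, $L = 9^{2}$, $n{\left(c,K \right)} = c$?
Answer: $-672$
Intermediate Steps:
$L = 81$
$N = \frac{25}{2}$ ($N = \frac{\left(-5\right)^{2}}{2} = \frac{1}{2} \cdot 25 = \frac{25}{2} \approx 12.5$)
$M{\left(E,W \right)} = -26 - 3 E$
$J{\left(a,x \right)} = -89 - x$ ($J{\left(a,x \right)} = \left(-26 - 63\right) - x = -89 - x$)
$n{\left(-276,-626 \right)} + J{\left(L,307 \right)} = -276 - 396 = -672$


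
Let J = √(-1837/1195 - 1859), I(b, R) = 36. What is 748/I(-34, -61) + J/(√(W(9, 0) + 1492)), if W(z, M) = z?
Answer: 187/9 + 3*I*√1227453810/94405 ≈ 20.778 + 1.1133*I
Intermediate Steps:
J = 3*I*√295210410/1195 (J = √(-1837*1/1195 - 1859) = √(-1837/1195 - 1859) = √(-2223342/1195) = 3*I*√295210410/1195 ≈ 43.134*I)
748/I(-34, -61) + J/(√(W(9, 0) + 1492)) = 748/36 + (3*I*√295210410/1195)/(√(9 + 1492)) = 748*(1/36) + (3*I*√295210410/1195)/(√1501) = 187/9 + (3*I*√295210410/1195)*(√1501/1501) = 187/9 + 3*I*√1227453810/94405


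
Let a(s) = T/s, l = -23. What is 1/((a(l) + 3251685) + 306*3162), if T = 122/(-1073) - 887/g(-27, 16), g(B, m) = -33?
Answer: 814407/3436191487874 ≈ 2.3701e-7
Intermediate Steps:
T = 947725/35409 (T = 122/(-1073) - 887/(-33) = 122*(-1/1073) - 887*(-1/33) = -122/1073 + 887/33 = 947725/35409 ≈ 26.765)
a(s) = 947725/(35409*s)
1/((a(l) + 3251685) + 306*3162) = 1/(((947725/35409)/(-23) + 3251685) + 306*3162) = 1/(((947725/35409)*(-1/23) + 3251685) + 967572) = 1/((-947725/814407 + 3251685) + 967572) = 1/(2648194078070/814407 + 967572) = 1/(3436191487874/814407) = 814407/3436191487874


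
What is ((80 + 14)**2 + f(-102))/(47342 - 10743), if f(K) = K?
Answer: 8734/36599 ≈ 0.23864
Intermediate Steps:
((80 + 14)**2 + f(-102))/(47342 - 10743) = ((80 + 14)**2 - 102)/(47342 - 10743) = (94**2 - 102)/36599 = (8836 - 102)*(1/36599) = 8734*(1/36599) = 8734/36599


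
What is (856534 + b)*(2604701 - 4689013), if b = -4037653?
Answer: 6630444505128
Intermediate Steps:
(856534 + b)*(2604701 - 4689013) = (856534 - 4037653)*(2604701 - 4689013) = -3181119*(-2084312) = 6630444505128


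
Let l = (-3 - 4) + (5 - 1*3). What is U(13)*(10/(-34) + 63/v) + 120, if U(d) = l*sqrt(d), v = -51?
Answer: 120 + 130*sqrt(13)/17 ≈ 147.57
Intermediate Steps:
l = -5 (l = -7 + (5 - 3) = -7 + 2 = -5)
U(d) = -5*sqrt(d)
U(13)*(10/(-34) + 63/v) + 120 = (-5*sqrt(13))*(10/(-34) + 63/(-51)) + 120 = (-5*sqrt(13))*(10*(-1/34) + 63*(-1/51)) + 120 = (-5*sqrt(13))*(-5/17 - 21/17) + 120 = -5*sqrt(13)*(-26/17) + 120 = 130*sqrt(13)/17 + 120 = 120 + 130*sqrt(13)/17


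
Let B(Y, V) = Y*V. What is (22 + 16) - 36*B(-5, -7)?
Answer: -1222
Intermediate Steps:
B(Y, V) = V*Y
(22 + 16) - 36*B(-5, -7) = (22 + 16) - (-252)*(-5) = 38 - 36*35 = 38 - 1260 = -1222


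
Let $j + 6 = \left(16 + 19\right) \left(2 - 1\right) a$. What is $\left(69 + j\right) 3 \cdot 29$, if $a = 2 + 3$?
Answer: $20706$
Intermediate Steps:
$a = 5$
$j = 169$ ($j = -6 + \left(16 + 19\right) \left(2 - 1\right) 5 = -6 + 35 \cdot 1 \cdot 5 = -6 + 35 \cdot 5 = -6 + 175 = 169$)
$\left(69 + j\right) 3 \cdot 29 = \left(69 + 169\right) 3 \cdot 29 = 238 \cdot 87 = 20706$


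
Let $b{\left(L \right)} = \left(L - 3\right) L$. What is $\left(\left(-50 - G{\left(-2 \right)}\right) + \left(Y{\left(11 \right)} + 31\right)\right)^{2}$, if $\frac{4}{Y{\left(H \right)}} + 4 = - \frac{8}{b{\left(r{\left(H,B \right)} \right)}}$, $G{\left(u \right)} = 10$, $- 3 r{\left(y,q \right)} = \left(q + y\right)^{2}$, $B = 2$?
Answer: $\frac{203844123081}{226502500} \approx 899.96$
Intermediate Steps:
$r{\left(y,q \right)} = - \frac{\left(q + y\right)^{2}}{3}$
$b{\left(L \right)} = L \left(-3 + L\right)$ ($b{\left(L \right)} = \left(-3 + L\right) L = L \left(-3 + L\right)$)
$Y{\left(H \right)} = \frac{4}{-4 + \frac{24}{\left(-3 - \frac{\left(2 + H\right)^{2}}{3}\right) \left(2 + H\right)^{2}}}$ ($Y{\left(H \right)} = \frac{4}{-4 - \frac{8}{- \frac{\left(2 + H\right)^{2}}{3} \left(-3 - \frac{\left(2 + H\right)^{2}}{3}\right)}} = \frac{4}{-4 - \frac{8}{\left(- \frac{1}{3}\right) \left(2 + H\right)^{2} \left(-3 - \frac{\left(2 + H\right)^{2}}{3}\right)}} = \frac{4}{-4 - 8 \left(- \frac{3}{\left(-3 - \frac{\left(2 + H\right)^{2}}{3}\right) \left(2 + H\right)^{2}}\right)} = \frac{4}{-4 + \frac{24}{\left(-3 - \frac{\left(2 + H\right)^{2}}{3}\right) \left(2 + H\right)^{2}}}$)
$\left(\left(-50 - G{\left(-2 \right)}\right) + \left(Y{\left(11 \right)} + 31\right)\right)^{2} = \left(\left(-50 - 10\right) + \left(\frac{\left(2 + 11\right)^{2} \left(-9 - \left(2 + 11\right)^{2}\right)}{18 + \left(2 + 11\right)^{2} \left(9 + \left(2 + 11\right)^{2}\right)} + 31\right)\right)^{2} = \left(\left(-50 - 10\right) + \left(\frac{13^{2} \left(-9 - 13^{2}\right)}{18 + 13^{2} \left(9 + 13^{2}\right)} + 31\right)\right)^{2} = \left(-60 + \left(\frac{169 \left(-9 - 169\right)}{18 + 169 \left(9 + 169\right)} + 31\right)\right)^{2} = \left(-60 + \left(\frac{169 \left(-9 - 169\right)}{18 + 169 \cdot 178} + 31\right)\right)^{2} = \left(-60 + \left(169 \frac{1}{18 + 30082} \left(-178\right) + 31\right)\right)^{2} = \left(-60 + \left(169 \cdot \frac{1}{30100} \left(-178\right) + 31\right)\right)^{2} = \left(-60 + \left(- \frac{15041}{15050} + 31\right)\right)^{2} = \left(-60 + \frac{451509}{15050}\right)^{2} = \left(- \frac{451491}{15050}\right)^{2} = \frac{203844123081}{226502500}$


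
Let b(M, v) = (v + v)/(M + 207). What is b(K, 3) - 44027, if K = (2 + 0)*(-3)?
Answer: -2949807/67 ≈ -44027.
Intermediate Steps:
K = -6 (K = 2*(-3) = -6)
b(M, v) = 2*v/(207 + M) (b(M, v) = (2*v)/(207 + M) = 2*v/(207 + M))
b(K, 3) - 44027 = 2*3/(207 - 6) - 44027 = 2*3/201 - 44027 = 2*3*(1/201) - 44027 = 2/67 - 44027 = -2949807/67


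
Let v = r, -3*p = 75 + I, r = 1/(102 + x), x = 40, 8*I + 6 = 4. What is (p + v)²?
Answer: 450415729/725904 ≈ 620.49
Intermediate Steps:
I = -¼ (I = -¾ + (⅛)*4 = -¾ + ½ = -¼ ≈ -0.25000)
r = 1/142 (r = 1/(102 + 40) = 1/142 ≈ 0.0070423)
p = -299/12 (p = -(75 - ¼)/3 = -⅓*299/4 = -299/12 ≈ -24.917)
v = 1/142 ≈ 0.0070423
(p + v)² = (-299/12 + 1/142)² = (-21223/852)² = 450415729/725904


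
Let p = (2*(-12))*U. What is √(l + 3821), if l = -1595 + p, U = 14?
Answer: 3*√210 ≈ 43.474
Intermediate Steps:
p = -336 (p = (2*(-12))*14 = -24*14 = -336)
l = -1931 (l = -1595 - 336 = -1931)
√(l + 3821) = √(-1931 + 3821) = √1890 = 3*√210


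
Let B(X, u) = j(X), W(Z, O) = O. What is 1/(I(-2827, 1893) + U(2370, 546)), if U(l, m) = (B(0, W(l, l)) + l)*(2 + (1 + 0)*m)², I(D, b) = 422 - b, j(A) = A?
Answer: 1/711719009 ≈ 1.4050e-9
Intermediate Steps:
B(X, u) = X
U(l, m) = l*(2 + m)² (U(l, m) = (0 + l)*(2 + (1 + 0)*m)² = l*(2 + 1*m)² = l*(2 + m)²)
1/(I(-2827, 1893) + U(2370, 546)) = 1/((422 - 1*1893) + 2370*(2 + 546)²) = 1/((422 - 1893) + 2370*548²) = 1/(-1471 + 2370*300304) = 1/(-1471 + 711720480) = 1/711719009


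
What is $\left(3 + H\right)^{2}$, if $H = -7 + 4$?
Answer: $0$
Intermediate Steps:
$H = -3$
$\left(3 + H\right)^{2} = \left(3 - 3\right)^{2} = 0^{2} = 0$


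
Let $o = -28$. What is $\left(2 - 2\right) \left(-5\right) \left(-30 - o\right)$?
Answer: $0$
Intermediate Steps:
$\left(2 - 2\right) \left(-5\right) \left(-30 - o\right) = \left(2 - 2\right) \left(-5\right) \left(-30 - -28\right) = 0 \left(-5\right) \left(-30 + 28\right) = 0 \left(-2\right) = 0$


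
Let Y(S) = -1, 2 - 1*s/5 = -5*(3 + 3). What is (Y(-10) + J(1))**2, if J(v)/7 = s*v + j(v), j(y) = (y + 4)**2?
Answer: 1674436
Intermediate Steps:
s = 160 (s = 10 - (-25)*(3 + 3) = 10 - (-25)*6 = 10 - 5*(-30) = 10 + 150 = 160)
j(y) = (4 + y)**2
J(v) = 7*(4 + v)**2 + 1120*v (J(v) = 7*(160*v + (4 + v)**2) = 7*((4 + v)**2 + 160*v) = 7*(4 + v)**2 + 1120*v)
(Y(-10) + J(1))**2 = (-1 + (7*(4 + 1)**2 + 1120*1))**2 = (-1 + (7*5**2 + 1120))**2 = (-1 + (7*25 + 1120))**2 = (-1 + (175 + 1120))**2 = (-1 + 1295)**2 = 1294**2 = 1674436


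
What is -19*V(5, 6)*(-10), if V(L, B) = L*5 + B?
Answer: 5890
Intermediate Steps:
V(L, B) = B + 5*L (V(L, B) = 5*L + B = B + 5*L)
-19*V(5, 6)*(-10) = -19*(6 + 5*5)*(-10) = -19*(6 + 25)*(-10) = -19*31*(-10) = -589*(-10) = 5890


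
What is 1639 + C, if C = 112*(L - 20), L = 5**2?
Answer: 2199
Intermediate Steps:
L = 25
C = 560 (C = 112*(25 - 20) = 112*5 = 560)
1639 + C = 1639 + 560 = 2199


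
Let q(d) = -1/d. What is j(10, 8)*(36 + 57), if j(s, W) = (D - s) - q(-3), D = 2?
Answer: -775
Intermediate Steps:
j(s, W) = 5/3 - s (j(s, W) = (2 - s) - (-1)/(-3) = (2 - s) - (-1)*(-1)/3 = (2 - s) - 1*⅓ = (2 - s) - ⅓ = 5/3 - s)
j(10, 8)*(36 + 57) = (5/3 - 1*10)*(36 + 57) = (5/3 - 10)*93 = -25/3*93 = -775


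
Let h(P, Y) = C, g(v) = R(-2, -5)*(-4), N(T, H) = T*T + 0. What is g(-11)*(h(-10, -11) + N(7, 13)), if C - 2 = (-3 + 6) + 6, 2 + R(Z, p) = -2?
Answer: 960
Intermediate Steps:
R(Z, p) = -4 (R(Z, p) = -2 - 2 = -4)
N(T, H) = T² (N(T, H) = T² + 0 = T²)
C = 11 (C = 2 + ((-3 + 6) + 6) = 2 + (3 + 6) = 2 + 9 = 11)
g(v) = 16 (g(v) = -4*(-4) = 16)
h(P, Y) = 11
g(-11)*(h(-10, -11) + N(7, 13)) = 16*(11 + 7²) = 16*(11 + 49) = 16*60 = 960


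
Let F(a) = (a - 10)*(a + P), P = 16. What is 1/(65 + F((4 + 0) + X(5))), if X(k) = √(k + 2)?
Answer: -12/233 - 7*√7/466 ≈ -0.091245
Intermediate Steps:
X(k) = √(2 + k)
F(a) = (-10 + a)*(16 + a) (F(a) = (a - 10)*(a + 16) = (-10 + a)*(16 + a))
1/(65 + F((4 + 0) + X(5))) = 1/(65 + (-160 + ((4 + 0) + √(2 + 5))² + 6*((4 + 0) + √(2 + 5)))) = 1/(65 + (-160 + (4 + √7)² + 6*(4 + √7))) = 1/(65 + (-160 + (4 + √7)² + (24 + 6*√7))) = 1/(65 + (-136 + (4 + √7)² + 6*√7)) = 1/(-71 + (4 + √7)² + 6*√7)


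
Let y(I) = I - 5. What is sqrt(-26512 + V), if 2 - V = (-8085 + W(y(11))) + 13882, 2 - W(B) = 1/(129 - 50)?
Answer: 7*I*sqrt(4115110)/79 ≈ 179.75*I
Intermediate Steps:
y(I) = -5 + I
W(B) = 157/79 (W(B) = 2 - 1/(129 - 50) = 2 - 1/79 = 157/79)
V = -457962/79 (V = 2 - ((-8085 + 157/79) + 13882) = 2 - (-638558/79 + 13882) = 2 - 1*458120/79 = 2 - 458120/79 = -457962/79 ≈ -5797.0)
sqrt(-26512 + V) = sqrt(-26512 - 457962/79) = sqrt(-2552410/79) = 7*I*sqrt(4115110)/79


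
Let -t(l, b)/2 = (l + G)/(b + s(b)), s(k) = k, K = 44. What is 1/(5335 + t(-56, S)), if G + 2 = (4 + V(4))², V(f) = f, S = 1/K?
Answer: 1/5071 ≈ 0.00019720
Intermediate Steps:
S = 1/44 ≈ 0.022727
G = 62 (G = -2 + (4 + 4)² = -2 + 8² = -2 + 64 = 62)
t(l, b) = -(62 + l)/b (t(l, b) = -2*(l + 62)/(b + b) = -2*(62 + l)/(2*b) = -2*(62 + l)*1/(2*b) = -(62 + l)/b)
1/(5335 + t(-56, S)) = 1/(5335 + (-62 - 1*(-56))/(1/44)) = 1/(5335 + 44*(-62 + 56)) = 1/(5335 + 44*(-6)) = 1/(5335 - 264) = 1/5071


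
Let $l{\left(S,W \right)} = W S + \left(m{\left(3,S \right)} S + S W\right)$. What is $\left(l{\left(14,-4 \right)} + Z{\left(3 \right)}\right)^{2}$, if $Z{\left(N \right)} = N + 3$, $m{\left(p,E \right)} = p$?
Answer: $4096$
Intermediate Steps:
$Z{\left(N \right)} = 3 + N$
$l{\left(S,W \right)} = 3 S + 2 S W$ ($l{\left(S,W \right)} = W S + \left(3 S + S W\right) = S W + \left(3 S + S W\right) = 3 S + 2 S W$)
$\left(l{\left(14,-4 \right)} + Z{\left(3 \right)}\right)^{2} = \left(14 \left(3 + 2 \left(-4\right)\right) + \left(3 + 3\right)\right)^{2} = \left(14 \left(3 - 8\right) + 6\right)^{2} = \left(14 \left(-5\right) + 6\right)^{2} = \left(-70 + 6\right)^{2} = \left(-64\right)^{2} = 4096$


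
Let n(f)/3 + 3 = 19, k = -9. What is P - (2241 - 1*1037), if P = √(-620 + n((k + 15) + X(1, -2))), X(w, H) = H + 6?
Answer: -1204 + 2*I*√143 ≈ -1204.0 + 23.917*I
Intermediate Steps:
X(w, H) = 6 + H
n(f) = 48 (n(f) = -9 + 3*19 = -9 + 57 = 48)
P = 2*I*√143 (P = √(-620 + 48) = √(-572) = 2*I*√143 ≈ 23.917*I)
P - (2241 - 1*1037) = 2*I*√143 - (2241 - 1*1037) = 2*I*√143 - (2241 - 1037) = 2*I*√143 - 1*1204 = 2*I*√143 - 1204 = -1204 + 2*I*√143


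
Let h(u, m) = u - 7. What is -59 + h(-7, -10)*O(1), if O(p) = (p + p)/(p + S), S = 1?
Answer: -73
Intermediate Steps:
h(u, m) = -7 + u
O(p) = 2*p/(1 + p) (O(p) = (p + p)/(p + 1) = (2*p)/(1 + p) = 2*p/(1 + p))
-59 + h(-7, -10)*O(1) = -59 + (-7 - 7)*(2*1/(1 + 1)) = -59 - 28/2 = -59 - 14*1 = -59 - 14 = -73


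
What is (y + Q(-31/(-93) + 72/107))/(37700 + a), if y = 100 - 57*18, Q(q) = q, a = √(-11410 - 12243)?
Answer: -11193997100/456241682613 + 296923*I*√23653/456241682613 ≈ -0.024535 + 0.00010009*I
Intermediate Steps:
a = I*√23653 (a = √(-23653) = I*√23653 ≈ 153.8*I)
y = -926 (y = 100 - 1026 = -926)
(y + Q(-31/(-93) + 72/107))/(37700 + a) = (-926 + (-31/(-93) + 72/107))/(37700 + I*√23653) = (-926 + (-31*(-1/93) + 72*(1/107)))/(37700 + I*√23653) = (-926 + (⅓ + 72/107))/(37700 + I*√23653) = (-926 + 323/321)/(37700 + I*√23653) = -296923/(321*(37700 + I*√23653))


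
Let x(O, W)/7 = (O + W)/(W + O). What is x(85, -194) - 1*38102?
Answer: -38095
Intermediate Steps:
x(O, W) = 7 (x(O, W) = 7*((O + W)/(W + O)) = 7*((O + W)/(O + W)) = 7*1 = 7)
x(85, -194) - 1*38102 = 7 - 1*38102 = 7 - 38102 = -38095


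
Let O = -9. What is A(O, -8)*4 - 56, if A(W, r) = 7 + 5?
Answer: -8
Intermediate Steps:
A(W, r) = 12
A(O, -8)*4 - 56 = 12*4 - 56 = 48 - 56 = -8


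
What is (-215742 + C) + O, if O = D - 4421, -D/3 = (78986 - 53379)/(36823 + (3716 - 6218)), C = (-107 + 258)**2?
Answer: -6773738023/34321 ≈ -1.9736e+5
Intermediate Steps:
C = 22801 (C = 151**2 = 22801)
D = -76821/34321 (D = -3*(78986 - 53379)/(36823 + (3716 - 6218)) = -76821/(36823 - 2502) = -76821/34321 ≈ -2.2383)
O = -151809962/34321 (O = -76821/34321 - 4421 = -151809962/34321 ≈ -4423.2)
(-215742 + C) + O = (-215742 + 22801) - 151809962/34321 = -192941 - 151809962/34321 = -6773738023/34321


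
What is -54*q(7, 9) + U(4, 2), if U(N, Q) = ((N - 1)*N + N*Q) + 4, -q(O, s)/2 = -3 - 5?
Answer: -840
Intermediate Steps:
q(O, s) = 16 (q(O, s) = -2*(-3 - 5) = -2*(-8) = 16)
U(N, Q) = 4 + N*Q + N*(-1 + N) (U(N, Q) = ((-1 + N)*N + N*Q) + 4 = (N*(-1 + N) + N*Q) + 4 = (N*Q + N*(-1 + N)) + 4 = 4 + N*Q + N*(-1 + N))
-54*q(7, 9) + U(4, 2) = -54*16 + (4 + 4² - 1*4 + 4*2) = -864 + (4 + 16 - 4 + 8) = -864 + 24 = -840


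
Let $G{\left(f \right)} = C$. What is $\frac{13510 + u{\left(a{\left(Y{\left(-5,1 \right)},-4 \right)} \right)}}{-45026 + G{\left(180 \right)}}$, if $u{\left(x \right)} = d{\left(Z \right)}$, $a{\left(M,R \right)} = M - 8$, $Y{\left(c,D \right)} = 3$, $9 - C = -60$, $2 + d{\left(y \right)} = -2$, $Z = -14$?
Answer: $- \frac{13506}{44957} \approx -0.30042$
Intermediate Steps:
$d{\left(y \right)} = -4$ ($d{\left(y \right)} = -2 - 2 = -4$)
$C = 69$ ($C = 9 - -60 = 9 + 60 = 69$)
$G{\left(f \right)} = 69$
$a{\left(M,R \right)} = -8 + M$ ($a{\left(M,R \right)} = M - 8 = -8 + M$)
$u{\left(x \right)} = -4$
$\frac{13510 + u{\left(a{\left(Y{\left(-5,1 \right)},-4 \right)} \right)}}{-45026 + G{\left(180 \right)}} = \frac{13510 - 4}{-45026 + 69} = \frac{13506}{-44957} = 13506 \left(- \frac{1}{44957}\right) = - \frac{13506}{44957}$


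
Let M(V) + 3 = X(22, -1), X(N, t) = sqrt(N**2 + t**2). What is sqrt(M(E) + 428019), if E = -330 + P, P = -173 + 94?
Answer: sqrt(428016 + sqrt(485)) ≈ 654.25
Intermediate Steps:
P = -79
E = -409 (E = -330 - 79 = -409)
M(V) = -3 + sqrt(485) (M(V) = -3 + sqrt(22**2 + (-1)**2) = -3 + sqrt(484 + 1) = -3 + sqrt(485))
sqrt(M(E) + 428019) = sqrt((-3 + sqrt(485)) + 428019) = sqrt(428016 + sqrt(485))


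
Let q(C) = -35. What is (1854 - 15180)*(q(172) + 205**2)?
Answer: -559558740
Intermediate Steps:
(1854 - 15180)*(q(172) + 205**2) = (1854 - 15180)*(-35 + 205**2) = -13326*(-35 + 42025) = -13326*41990 = -559558740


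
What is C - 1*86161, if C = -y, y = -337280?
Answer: 251119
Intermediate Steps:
C = 337280 (C = -1*(-337280) = 337280)
C - 1*86161 = 337280 - 1*86161 = 337280 - 86161 = 251119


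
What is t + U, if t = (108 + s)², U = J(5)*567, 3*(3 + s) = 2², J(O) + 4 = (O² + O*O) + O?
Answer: 362014/9 ≈ 40224.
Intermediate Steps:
J(O) = -4 + O + 2*O² (J(O) = -4 + ((O² + O*O) + O) = -4 + ((O² + O²) + O) = -4 + (2*O² + O) = -4 + (O + 2*O²) = -4 + O + 2*O²)
s = -5/3 (s = -3 + (⅓)*2² = -3 + (⅓)*4 = -3 + 4/3 = -5/3 ≈ -1.6667)
U = 28917 (U = (-4 + 5 + 2*5²)*567 = (-4 + 5 + 2*25)*567 = (-4 + 5 + 50)*567 = 51*567 = 28917)
t = 101761/9 (t = (108 - 5/3)² = (319/3)² = 101761/9 ≈ 11307.)
t + U = 101761/9 + 28917 = 362014/9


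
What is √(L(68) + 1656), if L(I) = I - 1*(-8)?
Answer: 2*√433 ≈ 41.617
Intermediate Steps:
L(I) = 8 + I (L(I) = I + 8 = 8 + I)
√(L(68) + 1656) = √((8 + 68) + 1656) = √(76 + 1656) = √1732 = 2*√433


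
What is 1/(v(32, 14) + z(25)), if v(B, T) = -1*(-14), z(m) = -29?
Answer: -1/15 ≈ -0.066667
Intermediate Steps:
v(B, T) = 14
1/(v(32, 14) + z(25)) = 1/(14 - 29) = 1/(-15) = -1/15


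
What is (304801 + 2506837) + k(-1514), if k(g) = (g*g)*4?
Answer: 11980422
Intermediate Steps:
k(g) = 4*g² (k(g) = g²*4 = 4*g²)
(304801 + 2506837) + k(-1514) = (304801 + 2506837) + 4*(-1514)² = 2811638 + 4*2292196 = 2811638 + 9168784 = 11980422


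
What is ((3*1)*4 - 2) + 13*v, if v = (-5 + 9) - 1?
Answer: 49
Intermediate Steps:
v = 3 (v = 4 - 1 = 3)
((3*1)*4 - 2) + 13*v = ((3*1)*4 - 2) + 13*3 = (3*4 - 2) + 39 = (12 - 2) + 39 = 10 + 39 = 49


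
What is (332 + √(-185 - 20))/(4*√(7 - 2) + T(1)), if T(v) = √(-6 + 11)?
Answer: √5*(332 + I*√205)/25 ≈ 29.695 + 1.2806*I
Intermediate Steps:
T(v) = √5
(332 + √(-185 - 20))/(4*√(7 - 2) + T(1)) = (332 + √(-185 - 20))/(4*√(7 - 2) + √5) = (332 + √(-205))/(4*√5 + √5) = (332 + I*√205)/((5*√5)) = (332 + I*√205)*(√5/25) = √5*(332 + I*√205)/25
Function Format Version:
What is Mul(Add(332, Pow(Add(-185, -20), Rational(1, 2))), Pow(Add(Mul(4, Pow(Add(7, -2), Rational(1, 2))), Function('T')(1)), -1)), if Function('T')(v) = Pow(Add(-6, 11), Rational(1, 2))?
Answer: Mul(Rational(1, 25), Pow(5, Rational(1, 2)), Add(332, Mul(I, Pow(205, Rational(1, 2))))) ≈ Add(29.695, Mul(1.2806, I))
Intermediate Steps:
Function('T')(v) = Pow(5, Rational(1, 2))
Mul(Add(332, Pow(Add(-185, -20), Rational(1, 2))), Pow(Add(Mul(4, Pow(Add(7, -2), Rational(1, 2))), Function('T')(1)), -1)) = Mul(Add(332, Pow(Add(-185, -20), Rational(1, 2))), Pow(Add(Mul(4, Pow(Add(7, -2), Rational(1, 2))), Pow(5, Rational(1, 2))), -1)) = Mul(Add(332, Pow(-205, Rational(1, 2))), Pow(Add(Mul(4, Pow(5, Rational(1, 2))), Pow(5, Rational(1, 2))), -1)) = Mul(Add(332, Mul(I, Pow(205, Rational(1, 2)))), Pow(Mul(5, Pow(5, Rational(1, 2))), -1)) = Mul(Add(332, Mul(I, Pow(205, Rational(1, 2)))), Mul(Rational(1, 25), Pow(5, Rational(1, 2)))) = Mul(Rational(1, 25), Pow(5, Rational(1, 2)), Add(332, Mul(I, Pow(205, Rational(1, 2)))))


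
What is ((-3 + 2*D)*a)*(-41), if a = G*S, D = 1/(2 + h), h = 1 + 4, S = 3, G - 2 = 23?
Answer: 58425/7 ≈ 8346.4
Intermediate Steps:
G = 25 (G = 2 + 23 = 25)
h = 5
D = ⅐ (D = 1/(2 + 5) = 1/7 = ⅐ ≈ 0.14286)
a = 75 (a = 25*3 = 75)
((-3 + 2*D)*a)*(-41) = ((-3 + 2*(⅐))*75)*(-41) = ((-3 + 2/7)*75)*(-41) = -19/7*75*(-41) = -1425/7*(-41) = 58425/7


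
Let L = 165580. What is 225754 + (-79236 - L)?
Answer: -19062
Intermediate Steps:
225754 + (-79236 - L) = 225754 + (-79236 - 1*165580) = 225754 + (-79236 - 165580) = 225754 - 244816 = -19062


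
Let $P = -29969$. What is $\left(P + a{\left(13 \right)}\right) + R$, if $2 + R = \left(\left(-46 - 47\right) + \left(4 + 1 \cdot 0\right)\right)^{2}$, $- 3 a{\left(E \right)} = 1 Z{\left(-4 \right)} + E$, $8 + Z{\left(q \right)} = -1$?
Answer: $- \frac{66154}{3} \approx -22051.0$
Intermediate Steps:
$Z{\left(q \right)} = -9$ ($Z{\left(q \right)} = -8 - 1 = -9$)
$a{\left(E \right)} = 3 - \frac{E}{3}$ ($a{\left(E \right)} = - \frac{1 \left(-9\right) + E}{3} = - \frac{-9 + E}{3} = 3 - \frac{E}{3}$)
$R = 7919$ ($R = -2 + \left(\left(-46 - 47\right) + \left(4 + 1 \cdot 0\right)\right)^{2} = -2 + \left(\left(-46 - 47\right) + \left(4 + 0\right)\right)^{2} = -2 + \left(-93 + 4\right)^{2} = -2 + \left(-89\right)^{2} = -2 + 7921 = 7919$)
$\left(P + a{\left(13 \right)}\right) + R = \left(-29969 + \left(3 - \frac{13}{3}\right)\right) + 7919 = \left(-29969 - \frac{4}{3}\right) + 7919 = - \frac{89911}{3} + 7919 = - \frac{66154}{3}$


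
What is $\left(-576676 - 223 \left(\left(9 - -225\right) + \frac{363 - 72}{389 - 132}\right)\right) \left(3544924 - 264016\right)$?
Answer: $- \frac{530461795430292}{257} \approx -2.0641 \cdot 10^{12}$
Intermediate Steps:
$\left(-576676 - 223 \left(\left(9 - -225\right) + \frac{363 - 72}{389 - 132}\right)\right) \left(3544924 - 264016\right) = \left(-576676 - 223 \left(\left(9 + 225\right) + \frac{291}{257}\right)\right) 3280908 = \left(-576676 - 223 \left(234 + 291 \cdot \frac{1}{257}\right)\right) 3280908 = \left(-576676 - 223 \left(234 + \frac{291}{257}\right)\right) 3280908 = \left(-576676 - \frac{13475667}{257}\right) 3280908 = \left(- \frac{161681399}{257}\right) 3280908 = - \frac{530461795430292}{257}$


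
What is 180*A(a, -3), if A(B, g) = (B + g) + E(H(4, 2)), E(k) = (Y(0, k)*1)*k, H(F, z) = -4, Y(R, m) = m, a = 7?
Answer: 3600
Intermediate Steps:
E(k) = k² (E(k) = (k*1)*k = k*k = k²)
A(B, g) = 16 + B + g (A(B, g) = (B + g) + (-4)² = (B + g) + 16 = 16 + B + g)
180*A(a, -3) = 180*(16 + 7 - 3) = 180*20 = 3600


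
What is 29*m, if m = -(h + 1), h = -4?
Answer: 87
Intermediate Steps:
m = 3 (m = -(-4 + 1) = -1*(-3) = 3)
29*m = 29*3 = 87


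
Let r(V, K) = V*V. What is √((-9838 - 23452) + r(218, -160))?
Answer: √14234 ≈ 119.31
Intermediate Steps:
r(V, K) = V²
√((-9838 - 23452) + r(218, -160)) = √((-9838 - 23452) + 218²) = √(-33290 + 47524) = √14234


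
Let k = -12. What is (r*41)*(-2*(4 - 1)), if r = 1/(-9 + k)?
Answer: 82/7 ≈ 11.714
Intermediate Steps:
r = -1/21 (r = 1/(-9 - 12) = 1/(-21) = -1/21 ≈ -0.047619)
(r*41)*(-2*(4 - 1)) = (-1/21*41)*(-2*(4 - 1)) = -(-82)*3/21 = -41/21*(-6) = 82/7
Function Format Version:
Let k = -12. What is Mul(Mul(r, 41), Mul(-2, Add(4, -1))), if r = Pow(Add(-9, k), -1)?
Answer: Rational(82, 7) ≈ 11.714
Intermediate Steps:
r = Rational(-1, 21) (r = Pow(Add(-9, -12), -1) = Pow(-21, -1) = Rational(-1, 21) ≈ -0.047619)
Mul(Mul(r, 41), Mul(-2, Add(4, -1))) = Mul(Mul(Rational(-1, 21), 41), Mul(-2, Add(4, -1))) = Mul(Rational(-41, 21), Mul(-2, 3)) = Mul(Rational(-41, 21), -6) = Rational(82, 7)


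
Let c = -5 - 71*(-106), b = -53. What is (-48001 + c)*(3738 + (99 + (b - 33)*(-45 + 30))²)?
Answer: -78250228320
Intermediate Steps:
c = 7521 (c = -5 + 7526 = 7521)
(-48001 + c)*(3738 + (99 + (b - 33)*(-45 + 30))²) = (-48001 + 7521)*(3738 + (99 + (-53 - 33)*(-45 + 30))²) = -40480*(3738 + (99 - 86*(-15))²) = -40480*(3738 + (99 + 1290)²) = -40480*(3738 + 1389²) = -40480*(3738 + 1929321) = -40480*1933059 = -78250228320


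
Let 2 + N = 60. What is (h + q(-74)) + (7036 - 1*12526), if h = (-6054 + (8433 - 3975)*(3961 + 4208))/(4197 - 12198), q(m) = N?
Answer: -26624260/2667 ≈ -9982.8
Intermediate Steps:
N = 58 (N = -2 + 60 = 58)
q(m) = 58
h = -12137116/2667 (h = (-6054 + 4458*8169)/(-8001) = (-6054 + 36417402)*(-1/8001) = 36411348*(-1/8001) = -12137116/2667 ≈ -4550.9)
(h + q(-74)) + (7036 - 1*12526) = (-12137116/2667 + 58) + (7036 - 1*12526) = -11982430/2667 + (7036 - 12526) = -11982430/2667 - 5490 = -26624260/2667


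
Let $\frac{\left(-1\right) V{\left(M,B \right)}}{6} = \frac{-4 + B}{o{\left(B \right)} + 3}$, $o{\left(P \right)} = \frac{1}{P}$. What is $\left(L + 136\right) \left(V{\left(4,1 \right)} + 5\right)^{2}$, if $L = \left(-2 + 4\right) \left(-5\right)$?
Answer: $\frac{22743}{2} \approx 11372.0$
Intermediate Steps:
$L = -10$ ($L = 2 \left(-5\right) = -10$)
$V{\left(M,B \right)} = - \frac{6 \left(-4 + B\right)}{3 + \frac{1}{B}}$ ($V{\left(M,B \right)} = - 6 \frac{-4 + B}{\frac{1}{B} + 3} = - 6 \frac{-4 + B}{3 + \frac{1}{B}} = - \frac{6 \left(-4 + B\right)}{3 + \frac{1}{B}}$)
$\left(L + 136\right) \left(V{\left(4,1 \right)} + 5\right)^{2} = \left(-10 + 136\right) \left(6 \cdot 1 \frac{1}{1 + 3 \cdot 1} \left(4 - 1\right) + 5\right)^{2} = 126 \left(6 \cdot 1 \frac{1}{1 + 3} \left(4 - 1\right) + 5\right)^{2} = 126 \left(6 \cdot 1 \cdot \frac{1}{4} \cdot 3 + 5\right)^{2} = 126 \left(\frac{9}{2} + 5\right)^{2} = 126 \left(\frac{19}{2}\right)^{2} = 126 \cdot \frac{361}{4} = \frac{22743}{2}$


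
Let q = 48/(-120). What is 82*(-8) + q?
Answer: -3282/5 ≈ -656.40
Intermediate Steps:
q = -⅖ (q = 48*(-1/120) = -⅖ ≈ -0.40000)
82*(-8) + q = 82*(-8) - ⅖ = -656 - ⅖ = -3282/5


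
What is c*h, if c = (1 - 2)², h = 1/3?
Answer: ⅓ ≈ 0.33333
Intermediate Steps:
h = ⅓ ≈ 0.33333
c = 1 (c = (-1)² = 1)
c*h = 1*(⅓) = ⅓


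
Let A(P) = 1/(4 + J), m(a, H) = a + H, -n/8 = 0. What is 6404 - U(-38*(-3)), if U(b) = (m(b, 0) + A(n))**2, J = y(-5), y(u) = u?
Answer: -6365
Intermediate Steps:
J = -5
n = 0 (n = -8*0 = 0)
m(a, H) = H + a
A(P) = -1 (A(P) = 1/(4 - 5) = 1/(-1) = -1)
U(b) = (-1 + b)**2 (U(b) = ((0 + b) - 1)**2 = (b - 1)**2 = (-1 + b)**2)
6404 - U(-38*(-3)) = 6404 - (-1 - 38*(-3))**2 = 6404 - (-1 + 114)**2 = 6404 - 1*113**2 = 6404 - 1*12769 = 6404 - 12769 = -6365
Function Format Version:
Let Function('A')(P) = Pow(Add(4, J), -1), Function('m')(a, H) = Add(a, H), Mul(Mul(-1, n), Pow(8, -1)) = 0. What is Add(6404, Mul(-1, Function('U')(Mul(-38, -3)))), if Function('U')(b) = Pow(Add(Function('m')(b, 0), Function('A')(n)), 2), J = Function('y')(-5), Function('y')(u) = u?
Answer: -6365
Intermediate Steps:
J = -5
n = 0 (n = Mul(-8, 0) = 0)
Function('m')(a, H) = Add(H, a)
Function('A')(P) = -1 (Function('A')(P) = Pow(Add(4, -5), -1) = Pow(-1, -1) = -1)
Function('U')(b) = Pow(Add(-1, b), 2) (Function('U')(b) = Pow(Add(Add(0, b), -1), 2) = Pow(Add(b, -1), 2) = Pow(Add(-1, b), 2))
Add(6404, Mul(-1, Function('U')(Mul(-38, -3)))) = Add(6404, Mul(-1, Pow(Add(-1, Mul(-38, -3)), 2))) = Add(6404, Mul(-1, Pow(Add(-1, 114), 2))) = Add(6404, Mul(-1, Pow(113, 2))) = Add(6404, Mul(-1, 12769)) = Add(6404, -12769) = -6365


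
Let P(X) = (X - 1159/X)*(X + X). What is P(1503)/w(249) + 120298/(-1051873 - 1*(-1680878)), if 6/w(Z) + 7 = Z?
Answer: 343688143659394/1887015 ≈ 1.8213e+8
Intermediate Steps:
P(X) = 2*X*(X - 1159/X) (P(X) = (X - 1159/X)*(2*X) = 2*X*(X - 1159/X))
w(Z) = 6/(-7 + Z)
P(1503)/w(249) + 120298/(-1051873 - 1*(-1680878)) = (-2318 + 2*1503²)/((6/(-7 + 249))) + 120298/(-1051873 - 1*(-1680878)) = (-2318 + 2*2259009)/((6/242)) + 120298/(-1051873 + 1680878) = (-2318 + 4518018)/((6*(1/242))) + 120298/629005 = 4515700/(3/121) + 120298*(1/629005) = 4515700*(121/3) + 120298/629005 = 546399700/3 + 120298/629005 = 343688143659394/1887015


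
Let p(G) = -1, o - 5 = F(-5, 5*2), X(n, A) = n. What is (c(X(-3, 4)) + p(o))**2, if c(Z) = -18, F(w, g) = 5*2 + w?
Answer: 361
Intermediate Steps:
F(w, g) = 10 + w
o = 10 (o = 5 + (10 - 5) = 5 + 5 = 10)
(c(X(-3, 4)) + p(o))**2 = (-18 - 1)**2 = (-19)**2 = 361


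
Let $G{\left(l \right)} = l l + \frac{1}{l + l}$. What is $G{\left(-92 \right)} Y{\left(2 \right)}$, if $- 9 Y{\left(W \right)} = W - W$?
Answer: $0$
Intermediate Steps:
$G{\left(l \right)} = l^{2} + \frac{1}{2 l}$
$Y{\left(W \right)} = 0$ ($Y{\left(W \right)} = - \frac{W - W}{9} = \left(- \frac{1}{9}\right) 0 = 0$)
$G{\left(-92 \right)} Y{\left(2 \right)} = \frac{\frac{1}{2} + \left(-92\right)^{3}}{-92} \cdot 0 = - \frac{\frac{1}{2} - 778688}{92} \cdot 0 = \left(- \frac{1}{92}\right) \left(- \frac{1557375}{2}\right) 0 = \frac{1557375}{184} \cdot 0 = 0$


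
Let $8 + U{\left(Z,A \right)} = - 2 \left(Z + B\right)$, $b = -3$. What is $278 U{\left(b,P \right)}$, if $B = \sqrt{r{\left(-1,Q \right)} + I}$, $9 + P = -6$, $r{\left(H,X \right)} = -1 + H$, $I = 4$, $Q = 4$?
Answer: $-556 - 556 \sqrt{2} \approx -1342.3$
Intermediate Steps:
$P = -15$ ($P = -9 - 6 = -15$)
$B = \sqrt{2}$ ($B = \sqrt{\left(-1 - 1\right) + 4} = \sqrt{-2 + 4} = \sqrt{2} \approx 1.4142$)
$U{\left(Z,A \right)} = -8 - 2 Z - 2 \sqrt{2}$ ($U{\left(Z,A \right)} = -8 - 2 \left(Z + \sqrt{2}\right) = -8 - \left(2 Z + 2 \sqrt{2}\right) = -8 - 2 Z - 2 \sqrt{2}$)
$278 U{\left(b,P \right)} = 278 \left(-8 - -6 - 2 \sqrt{2}\right) = 278 \left(-8 + 6 - 2 \sqrt{2}\right) = 278 \left(-2 - 2 \sqrt{2}\right) = -556 - 556 \sqrt{2}$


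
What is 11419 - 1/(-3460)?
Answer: 39509741/3460 ≈ 11419.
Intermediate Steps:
11419 - 1/(-3460) = 11419 - 1*(-1/3460) = 11419 + 1/3460 = 39509741/3460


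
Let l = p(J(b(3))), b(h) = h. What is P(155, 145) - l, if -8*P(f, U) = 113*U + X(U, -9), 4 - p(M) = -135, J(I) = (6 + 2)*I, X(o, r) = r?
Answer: -2186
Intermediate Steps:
J(I) = 8*I
p(M) = 139 (p(M) = 4 - 1*(-135) = 4 + 135 = 139)
P(f, U) = 9/8 - 113*U/8 (P(f, U) = -(113*U - 9)/8 = -(-9 + 113*U)/8 = 9/8 - 113*U/8)
l = 139
P(155, 145) - l = (9/8 - 113/8*145) - 1*139 = (9/8 - 16385/8) - 139 = -2047 - 139 = -2186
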